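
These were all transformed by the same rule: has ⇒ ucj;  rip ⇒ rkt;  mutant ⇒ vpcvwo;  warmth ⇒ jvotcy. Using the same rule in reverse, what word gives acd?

bay

The output letters match the input read backwards, each shifted +2: has reversed is sah. Two steps: reverse the string, then apply a Caesar shift of +2.
Undoing it on acd: shift back: a−2=y, c−2=a, d−2=b → yab; then reverse → bay.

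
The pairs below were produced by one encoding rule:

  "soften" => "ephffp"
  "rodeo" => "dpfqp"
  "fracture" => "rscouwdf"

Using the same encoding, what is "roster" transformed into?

The shifts repeat in a cycle of length 3: positions 0,1,… shift by +12, +1, +2, then the pattern repeats.
For roster: r+12=d, o+1=p, s+2=u, t+12=f, e+1=f, r+2=t.

dpufft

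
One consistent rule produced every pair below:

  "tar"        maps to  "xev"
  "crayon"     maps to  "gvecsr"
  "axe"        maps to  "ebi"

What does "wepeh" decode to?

salad

This is a Caesar cipher with shift 4.
Decoding wepeh: w−4=s, e−4=a, p−4=l, e−4=a, h−4=d.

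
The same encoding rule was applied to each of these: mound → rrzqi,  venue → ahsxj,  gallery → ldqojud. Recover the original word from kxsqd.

A repeating key of period 2 is used — shifts +5, +3 over and over.
Decoding kxsqd: k−5=f, x−3=u, s−5=n, q−3=n, d−5=y.

funny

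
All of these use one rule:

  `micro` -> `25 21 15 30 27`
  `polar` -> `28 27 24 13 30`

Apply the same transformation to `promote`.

m is letter #13 and maps to 25: an offset of 12. Each letter is replaced by its alphabet position (a=1..z=26) + 12.
Applying it to promote: p=16→28, r=18→30, o=15→27, m=13→25, o=15→27, t=20→32, e=5→17.

28 30 27 25 27 32 17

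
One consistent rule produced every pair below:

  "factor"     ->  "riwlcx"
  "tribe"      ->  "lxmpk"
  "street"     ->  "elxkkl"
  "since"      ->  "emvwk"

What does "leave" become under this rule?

f(5)→r(17) and a(0)→i(8) fit y≡7x+8 (mod 26); the inverse of 7 mod 26 is 15. This is an affine cipher: with a=0,…,z=25, each position x becomes (7x+8) mod 26.
On leave: l(11)→7·11+8≡7=h; e(4)→7·4+8≡10=k; a(0)→7·0+8≡8=i; v(21)→7·21+8≡25=z; e(4)→7·4+8≡10=k (all mod 26).

hkizk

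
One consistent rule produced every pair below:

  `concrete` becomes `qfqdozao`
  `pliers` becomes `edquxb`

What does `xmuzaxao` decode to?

The output letters match the input read backwards, each shifted +12: concrete reversed is etercnoc. The word is reversed, then every letter is shifted forward by 12.
Decoding xmuzaxao: shift back: x−12=l, m−12=a, u−12=i, z−12=n, a−12=o, x−12=l, a−12=o, o−12=c → lainoloc; then reverse → colonial.

colonial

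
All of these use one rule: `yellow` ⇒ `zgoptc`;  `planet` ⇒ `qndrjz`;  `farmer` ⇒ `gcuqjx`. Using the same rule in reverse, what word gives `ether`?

dream

In yellow: y→z is +1, e→g is +2, l→o is +3, l→p is +4 — the shift increases by 1 each position. The shift increases by 1 at each position, starting from +1: 1, 2, 3, ….
Reversing it on ether: e−1=d, t−2=r, h−3=e, e−4=a, r−5=m.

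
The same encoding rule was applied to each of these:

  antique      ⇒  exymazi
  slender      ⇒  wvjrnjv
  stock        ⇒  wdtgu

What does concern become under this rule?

gysgowr

Shifts by position in antique: pos 0: a→e (+4), pos 1: n→x (+10), pos 2: t→y (+5), pos 3: i→m (+4), pos 4: q→a (+10), pos 5: u→z (+5) — repeating every 3. It's a Vigenère-style cipher with numeric key [4,10,5]: position i shifts by key[i mod 3].
On concern: c+4=g, o+10=y, n+5=s, c+4=g, e+10=o, r+5=w, n+4=r.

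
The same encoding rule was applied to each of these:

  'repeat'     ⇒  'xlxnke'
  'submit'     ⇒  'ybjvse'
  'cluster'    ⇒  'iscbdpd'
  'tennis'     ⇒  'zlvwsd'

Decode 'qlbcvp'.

The shift increases by 1 at each position, starting from +6: 6, 7, 8, ….
Reversing it on qlbcvp: q−6=k, l−7=e, b−8=t, c−9=t, v−10=l, p−11=e.

kettle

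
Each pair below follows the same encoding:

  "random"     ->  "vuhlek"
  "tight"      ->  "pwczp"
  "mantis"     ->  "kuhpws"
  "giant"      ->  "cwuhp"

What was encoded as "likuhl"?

demand

Treating letters as 0–25, the rule is x ↦ 23x + 20 (mod 26).
Undoing it on likuhl: l(11)→17·(11−20)≡3=d; i(8)→17·(8−20)≡4=e; k(10)→17·(10−20)≡12=m; u(20)→17·(20−20)≡0=a; h(7)→17·(7−20)≡13=n; l(11)→17·(11−20)≡3=d (all mod 26).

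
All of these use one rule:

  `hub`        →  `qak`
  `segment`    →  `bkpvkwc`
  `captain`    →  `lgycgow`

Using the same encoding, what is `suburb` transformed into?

The shift depends on letter class: consonant h→q is +9, but vowel u→a is +6. Vowels shift forward by 6 and consonants shift forward by 9.
Applying it to suburb: s(cons)+9=b, u(vowel)+6=a, b(cons)+9=k, u(vowel)+6=a, r(cons)+9=a, b(cons)+9=k.

bakaak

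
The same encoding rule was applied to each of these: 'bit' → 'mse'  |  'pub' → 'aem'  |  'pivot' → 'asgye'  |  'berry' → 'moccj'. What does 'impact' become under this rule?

Two shifts are in play — +10 for a/e/i/o/u, +11 for every other letter.
Applying it to impact: i(vowel)+10=s, m(cons)+11=x, p(cons)+11=a, a(vowel)+10=k, c(cons)+11=n, t(cons)+11=e.

sxakne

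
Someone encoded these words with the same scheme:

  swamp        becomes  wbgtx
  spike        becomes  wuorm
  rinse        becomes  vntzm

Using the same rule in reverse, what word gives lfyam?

Each letter shifts forward by (position + 4), i.e. 4, 5, 6, … — the shift grows by one for each successive letter.
Reversing it on lfyam: l−4=h, f−5=a, y−6=s, a−7=t, m−8=e.

haste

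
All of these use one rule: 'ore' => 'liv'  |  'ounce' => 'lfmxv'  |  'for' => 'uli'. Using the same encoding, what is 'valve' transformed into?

This is the alphabet-reversal cipher (Atbash): a becomes z, b becomes y, etc.
On valve: v↔e, a↔z, l↔o, v↔e, e↔v.

ezoev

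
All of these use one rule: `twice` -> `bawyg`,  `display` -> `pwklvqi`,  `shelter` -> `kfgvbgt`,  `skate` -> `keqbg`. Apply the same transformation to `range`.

Treating letters as 0–25, the rule is x ↦ 17x + 16 (mod 26).
For range: r(17)→17·17+16≡19=t; a(0)→17·0+16≡16=q; n(13)→17·13+16≡3=d; g(6)→17·6+16≡14=o; e(4)→17·4+16≡6=g (all mod 26).

tqdog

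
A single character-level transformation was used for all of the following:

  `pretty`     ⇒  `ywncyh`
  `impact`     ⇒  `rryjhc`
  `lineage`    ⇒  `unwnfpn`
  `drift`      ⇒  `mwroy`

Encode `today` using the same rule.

Shifts by position in pretty: pos 0: p→y (+9), pos 1: r→w (+5), pos 2: e→n (+9), pos 3: t→c (+9), pos 4: t→y (+5), pos 5: y→h (+9) — repeating every 3. A repeating key of period 3 is used — shifts +9, +5, +9 over and over.
On today: t+9=c, o+5=t, d+9=m, a+9=j, y+5=d.

ctmjd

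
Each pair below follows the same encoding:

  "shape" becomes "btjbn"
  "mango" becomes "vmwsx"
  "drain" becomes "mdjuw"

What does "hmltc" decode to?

Shifts by position in shape: pos 0: s→b (+9), pos 1: h→t (+12), pos 2: a→j (+9), pos 3: p→b (+12) — repeating every 2. The shifts repeat in a cycle of length 2: positions 0,1,… shift by +9, +12, then the pattern repeats.
Decoding hmltc: h−9=y, m−12=a, l−9=c, t−12=h, c−9=t.

yacht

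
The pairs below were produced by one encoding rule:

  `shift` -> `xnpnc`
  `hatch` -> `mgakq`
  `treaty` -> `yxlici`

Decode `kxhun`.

In shift: s→x is +5, h→n is +6, i→p is +7, f→n is +8 — the shift increases by 1 each position. Letter i (0-indexed) is shifted by i+5, so successive shifts are 5, 6, 7, ….
Decoding kxhun: k−5=f, x−6=r, h−7=a, u−8=m, n−9=e.

frame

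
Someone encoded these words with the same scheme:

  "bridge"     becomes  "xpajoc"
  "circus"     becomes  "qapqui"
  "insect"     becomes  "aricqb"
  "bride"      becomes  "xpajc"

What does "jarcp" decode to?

This is an affine cipher: with a=0,…,z=25, each position x becomes (19x+4) mod 26.
Reversing it on jarcp: j(9)→11·(9−4)≡3=d; a(0)→11·(0−4)≡8=i; r(17)→11·(17−4)≡13=n; c(2)→11·(2−4)≡4=e; p(15)→11·(15−4)≡17=r (all mod 26).

diner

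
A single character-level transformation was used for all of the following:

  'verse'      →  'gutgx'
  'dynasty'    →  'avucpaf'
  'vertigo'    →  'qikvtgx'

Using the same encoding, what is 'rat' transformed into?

vct

Two steps: reverse the string, then apply a Caesar shift of +2.
For rat: reverse → tar; then shift: t+2=v, a+2=c, r+2=t.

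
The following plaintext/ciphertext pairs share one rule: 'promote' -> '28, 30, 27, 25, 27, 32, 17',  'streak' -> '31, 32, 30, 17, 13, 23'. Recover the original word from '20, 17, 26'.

hen

p is letter #16 and maps to 28: an offset of 12. Each letter is replaced by its alphabet position (a=1..z=26) + 12.
Decoding 20, 17, 26: 20→(20−12)÷1=8=h, 17→(17−12)÷1=5=e, 26→(26−12)÷1=14=n.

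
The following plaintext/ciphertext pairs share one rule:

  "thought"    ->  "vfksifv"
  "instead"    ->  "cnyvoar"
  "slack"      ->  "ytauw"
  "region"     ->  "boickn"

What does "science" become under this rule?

t(19)→v(21) and h(7)→f(5) fit y≡23x+0 (mod 26); the inverse of 23 mod 26 is 17. Each letter's alphabet position (a=0..z=25) is mapped through 23·x+0 mod 26 — an affine cipher.
Applying it to science: s(18)→23·18+0≡24=y; c(2)→23·2+0≡20=u; i(8)→23·8+0≡2=c; e(4)→23·4+0≡14=o; n(13)→23·13+0≡13=n; c(2)→23·2+0≡20=u; e(4)→23·4+0≡14=o (all mod 26).

yuconuo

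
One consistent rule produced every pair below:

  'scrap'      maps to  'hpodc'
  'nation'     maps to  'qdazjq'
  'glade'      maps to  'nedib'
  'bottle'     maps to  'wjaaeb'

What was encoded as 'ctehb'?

pulse

s(18)→h(7) and c(2)→p(15) fit y≡19x+3 (mod 26); the inverse of 19 mod 26 is 11. This is an affine cipher: with a=0,…,z=25, each position x becomes (19x+3) mod 26.
Decoding ctehb: c(2)→11·(2−3)≡15=p; t(19)→11·(19−3)≡20=u; e(4)→11·(4−3)≡11=l; h(7)→11·(7−3)≡18=s; b(1)→11·(1−3)≡4=e (all mod 26).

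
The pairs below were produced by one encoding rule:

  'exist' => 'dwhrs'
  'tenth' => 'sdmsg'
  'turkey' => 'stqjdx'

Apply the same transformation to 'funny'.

It's a constant shift of +25 (ROT25).
Applying it to funny: f+25=e, u+25=t, n+25=m, n+25=m, y+25=x.

etmmx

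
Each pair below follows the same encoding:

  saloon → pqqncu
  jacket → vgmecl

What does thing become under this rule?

The output letters match the input read backwards, each shifted +2: saloon reversed is noolas. The word is reversed, then every letter is shifted forward by 2.
For thing: reverse → gniht; then shift: g+2=i, n+2=p, i+2=k, h+2=j, t+2=v.

ipkjv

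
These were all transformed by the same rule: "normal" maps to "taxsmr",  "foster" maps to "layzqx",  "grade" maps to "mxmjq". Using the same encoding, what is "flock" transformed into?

The shift depends on letter class: consonant n→t is +6, but vowel o→a is +12. Vowels shift forward by 12 and consonants shift forward by 6.
Applying it to flock: f(cons)+6=l, l(cons)+6=r, o(vowel)+12=a, c(cons)+6=i, k(cons)+6=q.

lraiq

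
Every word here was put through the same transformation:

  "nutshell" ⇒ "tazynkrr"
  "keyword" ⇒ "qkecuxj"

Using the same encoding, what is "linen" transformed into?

Each letter is shifted forward by 6 in the alphabet (a Caesar shift of +6).
Applying it to linen: l+6=r, i+6=o, n+6=t, e+6=k, n+6=t.

rotkt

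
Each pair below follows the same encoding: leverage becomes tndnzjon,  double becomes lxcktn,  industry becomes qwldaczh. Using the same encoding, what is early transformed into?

mjzug

Shifts by position in leverage: pos 0: l→t (+8), pos 1: e→n (+9), pos 2: v→d (+8), pos 3: e→n (+9) — repeating every 2. The shifts repeat in a cycle of length 2: positions 0,1,… shift by +8, +9, then the pattern repeats.
For early: e+8=m, a+9=j, r+8=z, l+9=u, y+8=g.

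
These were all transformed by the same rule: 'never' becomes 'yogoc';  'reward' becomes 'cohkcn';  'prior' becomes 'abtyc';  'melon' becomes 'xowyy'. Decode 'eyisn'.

Shifts by position in never: pos 0: n→y (+11), pos 1: e→o (+10), pos 2: v→g (+11), pos 3: e→o (+10) — repeating every 2. It's a Vigenère-style cipher with numeric key [11,10]: position i shifts by key[i mod 2].
Decoding eyisn: e−11=t, y−10=o, i−11=x, s−10=i, n−11=c.

toxic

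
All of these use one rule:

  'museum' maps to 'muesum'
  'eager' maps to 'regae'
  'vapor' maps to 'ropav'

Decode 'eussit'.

The output letters match the input read backwards: museum reversed is muesum. It's just the letters in reverse order.
Undoing it on eussit: then reverse → tissue.

tissue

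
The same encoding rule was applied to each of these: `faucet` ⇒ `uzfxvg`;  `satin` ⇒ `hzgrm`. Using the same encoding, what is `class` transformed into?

xozhh

Each pair mirrors across the alphabet (f↔u, a↔z, u↔f): positions sum to 25. Each letter is replaced by its mirror in the alphabet: a↔z, b↔y, c↔x, and so on (the Atbash cipher).
For class: c↔x, l↔o, a↔z, s↔h, s↔h.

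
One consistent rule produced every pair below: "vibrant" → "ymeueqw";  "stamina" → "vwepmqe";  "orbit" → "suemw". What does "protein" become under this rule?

suswimq

The shift depends on letter class: consonant v→y is +3, but vowel i→m is +4. The rule splits by letter class: vowels +4, consonants +3.
On protein: p(cons)+3=s, r(cons)+3=u, o(vowel)+4=s, t(cons)+3=w, e(vowel)+4=i, i(vowel)+4=m, n(cons)+3=q.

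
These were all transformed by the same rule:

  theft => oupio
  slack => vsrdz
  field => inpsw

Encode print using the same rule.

Treating letters as 0–25, the rule is x ↦ 19x + 17 (mod 26).
Applying it to print: p(15)→19·15+17≡16=q; r(17)→19·17+17≡2=c; i(8)→19·8+17≡13=n; n(13)→19·13+17≡4=e; t(19)→19·19+17≡14=o (all mod 26).

qcneo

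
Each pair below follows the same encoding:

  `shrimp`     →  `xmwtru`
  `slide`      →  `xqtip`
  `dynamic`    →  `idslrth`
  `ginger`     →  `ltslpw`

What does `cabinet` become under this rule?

The shift depends on letter class: consonant s→x is +5, but vowel i→t is +11. The rule splits by letter class: vowels +11, consonants +5.
Applying it to cabinet: c(cons)+5=h, a(vowel)+11=l, b(cons)+5=g, i(vowel)+11=t, n(cons)+5=s, e(vowel)+11=p, t(cons)+5=y.

hlgtspy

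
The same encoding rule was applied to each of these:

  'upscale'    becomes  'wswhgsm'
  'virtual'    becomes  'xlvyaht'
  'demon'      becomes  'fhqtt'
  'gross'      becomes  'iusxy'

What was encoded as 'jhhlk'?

In upscale: u→w is +2, p→s is +3, s→w is +4, c→h is +5 — the shift increases by 1 each position. Each letter shifts forward by (position + 2), i.e. 2, 3, 4, … — the shift grows by one for each successive letter.
Undoing it on jhhlk: j−2=h, h−3=e, h−4=d, l−5=g, k−6=e.

hedge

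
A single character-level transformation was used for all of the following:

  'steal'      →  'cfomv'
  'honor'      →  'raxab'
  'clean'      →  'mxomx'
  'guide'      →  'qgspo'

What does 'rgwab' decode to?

The shifts repeat in a cycle of length 2: positions 0,1,… shift by +10, +12, then the pattern repeats.
Undoing it on rgwab: r−10=h, g−12=u, w−10=m, a−12=o, b−10=r.

humor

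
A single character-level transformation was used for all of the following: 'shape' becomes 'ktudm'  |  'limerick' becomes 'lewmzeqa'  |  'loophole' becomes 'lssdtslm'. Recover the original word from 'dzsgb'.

s(18)→k(10) and h(7)→t(19) fit y≡11x+20 (mod 26); the inverse of 11 mod 26 is 19. Treating letters as 0–25, the rule is x ↦ 11x + 20 (mod 26).
Decoding dzsgb: d(3)→19·(3−20)≡15=p; z(25)→19·(25−20)≡17=r; s(18)→19·(18−20)≡14=o; g(6)→19·(6−20)≡20=u; b(1)→19·(1−20)≡3=d (all mod 26).

proud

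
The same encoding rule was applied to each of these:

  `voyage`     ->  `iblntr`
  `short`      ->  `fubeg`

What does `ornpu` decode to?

beach

This is a Caesar cipher with shift 13.
Undoing it on ornpu: o−13=b, r−13=e, n−13=a, p−13=c, u−13=h.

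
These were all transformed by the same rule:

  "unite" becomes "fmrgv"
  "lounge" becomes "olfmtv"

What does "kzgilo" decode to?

Each pair mirrors across the alphabet (u↔f, n↔m, i↔r): positions sum to 25. Each letter is replaced by its mirror in the alphabet: a↔z, b↔y, c↔x, and so on (the Atbash cipher).
Undoing it on kzgilo: k↔p, z↔a, g↔t, i↔r, l↔o, o↔l.

patrol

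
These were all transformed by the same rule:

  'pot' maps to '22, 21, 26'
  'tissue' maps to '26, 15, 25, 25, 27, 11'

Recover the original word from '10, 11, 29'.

dew

p is letter #16 and maps to 22: an offset of 6. Each letter is replaced by its alphabet position (a=1..z=26) + 6.
Decoding 10, 11, 29: 10→(10−6)÷1=4=d, 11→(11−6)÷1=5=e, 29→(29−6)÷1=23=w.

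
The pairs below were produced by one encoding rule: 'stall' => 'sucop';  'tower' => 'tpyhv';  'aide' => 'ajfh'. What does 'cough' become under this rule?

In stall: s→s is +0, t→u is +1, a→c is +2, l→o is +3 — the shift increases by 1 each position. Letter i (0-indexed) is shifted by i+0, so successive shifts are 0, 1, 2, ….
On cough: c+0=c, o+1=p, u+2=w, g+3=j, h+4=l.

cpwjl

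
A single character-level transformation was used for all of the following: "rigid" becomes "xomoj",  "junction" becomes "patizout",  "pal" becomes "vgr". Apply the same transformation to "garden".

Compare letters: r→x is +6, i→o is +6, g→m is +6 — a constant shift. It's a constant shift of +6 (ROT6).
Applying it to garden: g+6=m, a+6=g, r+6=x, d+6=j, e+6=k, n+6=t.

mgxjkt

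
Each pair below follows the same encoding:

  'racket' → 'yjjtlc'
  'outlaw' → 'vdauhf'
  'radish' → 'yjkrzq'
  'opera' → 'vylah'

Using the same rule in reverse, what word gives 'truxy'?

minor

Shifts by position in racket: pos 0: r→y (+7), pos 1: a→j (+9), pos 2: c→j (+7), pos 3: k→t (+9) — repeating every 2. It's a Vigenère-style cipher with numeric key [7,9]: position i shifts by key[i mod 2].
Undoing it on truxy: t−7=m, r−9=i, u−7=n, x−9=o, y−7=r.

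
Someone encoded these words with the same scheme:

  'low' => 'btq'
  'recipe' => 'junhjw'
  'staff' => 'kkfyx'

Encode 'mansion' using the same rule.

stnxsfr

The output letters match the input read backwards, each shifted +5: low reversed is wol. Two steps: reverse the string, then apply a Caesar shift of +5.
Applying it to mansion: reverse → noisnam; then shift: n+5=s, o+5=t, i+5=n, s+5=x, n+5=s, a+5=f, m+5=r.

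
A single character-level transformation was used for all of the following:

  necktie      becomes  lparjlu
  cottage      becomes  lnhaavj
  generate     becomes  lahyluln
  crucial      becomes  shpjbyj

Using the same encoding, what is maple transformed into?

lswht

The word is reversed, then every letter is shifted forward by 7.
On maple: reverse → elpam; then shift: e+7=l, l+7=s, p+7=w, a+7=h, m+7=t.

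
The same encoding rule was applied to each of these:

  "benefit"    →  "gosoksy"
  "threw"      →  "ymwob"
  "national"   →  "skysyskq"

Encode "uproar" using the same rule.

euwykw

The shift depends on letter class: consonant b→g is +5, but vowel e→o is +10. Vowels shift forward by 10 and consonants shift forward by 5.
Applying it to uproar: u(vowel)+10=e, p(cons)+5=u, r(cons)+5=w, o(vowel)+10=y, a(vowel)+10=k, r(cons)+5=w.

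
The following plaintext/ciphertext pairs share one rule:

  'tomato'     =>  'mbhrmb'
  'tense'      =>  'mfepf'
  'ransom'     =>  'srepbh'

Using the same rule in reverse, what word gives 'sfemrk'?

t(19)→m(12) and o(14)→b(1) fit y≡23x+17 (mod 26); the inverse of 23 mod 26 is 17. Each letter's alphabet position (a=0..z=25) is mapped through 23·x+17 mod 26 — an affine cipher.
Decoding sfemrk: s(18)→17·(18−17)≡17=r; f(5)→17·(5−17)≡4=e; e(4)→17·(4−17)≡13=n; m(12)→17·(12−17)≡19=t; r(17)→17·(17−17)≡0=a; k(10)→17·(10−17)≡11=l (all mod 26).

rental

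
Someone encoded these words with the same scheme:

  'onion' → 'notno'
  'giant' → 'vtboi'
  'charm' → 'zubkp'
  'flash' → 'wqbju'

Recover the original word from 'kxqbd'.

This is an affine cipher: with a=0,…,z=25, each position x becomes (25x+1) mod 26.
Reversing it on kxqbd: k(10)→25·(10−1)≡17=r; x(23)→25·(23−1)≡4=e; q(16)→25·(16−1)≡11=l; b(1)→25·(1−1)≡0=a; d(3)→25·(3−1)≡24=y (all mod 26).

relay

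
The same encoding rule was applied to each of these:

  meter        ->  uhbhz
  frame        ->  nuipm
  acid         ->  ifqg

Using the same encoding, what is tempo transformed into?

bhusw

It's a Vigenère-style cipher with numeric key [8,3]: position i shifts by key[i mod 2].
For tempo: t+8=b, e+3=h, m+8=u, p+3=s, o+8=w.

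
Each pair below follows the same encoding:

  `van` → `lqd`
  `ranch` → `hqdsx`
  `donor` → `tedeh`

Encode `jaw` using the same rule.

zqm

This is a Caesar cipher with shift 16.
On jaw: j+16=z, a+16=q, w+16=m.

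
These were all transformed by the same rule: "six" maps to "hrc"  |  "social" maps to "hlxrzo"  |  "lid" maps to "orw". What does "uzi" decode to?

far

Each pair mirrors across the alphabet (s↔h, i↔r, x↔c): positions sum to 25. This is the alphabet-reversal cipher (Atbash): a becomes z, b becomes y, etc.
Decoding uzi: u↔f, z↔a, i↔r.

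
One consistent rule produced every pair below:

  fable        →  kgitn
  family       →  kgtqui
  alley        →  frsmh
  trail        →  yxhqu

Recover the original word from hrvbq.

In fable: f→k is +5, a→g is +6, b→i is +7, l→t is +8 — the shift increases by 1 each position. Each letter shifts forward by (position + 5), i.e. 5, 6, 7, … — the shift grows by one for each successive letter.
Reversing it on hrvbq: h−5=c, r−6=l, v−7=o, b−8=t, q−9=h.

cloth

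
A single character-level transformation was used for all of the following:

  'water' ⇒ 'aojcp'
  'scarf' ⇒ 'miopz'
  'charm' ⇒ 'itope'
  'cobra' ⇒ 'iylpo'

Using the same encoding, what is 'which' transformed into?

atqit

w(22)→a(0) and a(0)→o(14) fit y≡23x+14 (mod 26); the inverse of 23 mod 26 is 17. This is an affine cipher: with a=0,…,z=25, each position x becomes (23x+14) mod 26.
Applying it to which: w(22)→23·22+14≡0=a; h(7)→23·7+14≡19=t; i(8)→23·8+14≡16=q; c(2)→23·2+14≡8=i; h(7)→23·7+14≡19=t (all mod 26).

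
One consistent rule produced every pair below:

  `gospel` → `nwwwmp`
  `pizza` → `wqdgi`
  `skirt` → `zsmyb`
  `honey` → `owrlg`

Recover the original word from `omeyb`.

Shifts by position in gospel: pos 0: g→n (+7), pos 1: o→w (+8), pos 2: s→w (+4), pos 3: p→w (+7), pos 4: e→m (+8), pos 5: l→p (+4) — repeating every 3. The shifts repeat in a cycle of length 3: positions 0,1,… shift by +7, +8, +4, then the pattern repeats.
Undoing it on omeyb: o−7=h, m−8=e, e−4=a, y−7=r, b−8=t.

heart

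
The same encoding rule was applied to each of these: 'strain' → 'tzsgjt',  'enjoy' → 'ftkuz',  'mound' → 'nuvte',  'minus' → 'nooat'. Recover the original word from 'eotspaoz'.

dismount

It's a Vigenère-style cipher with numeric key [1,6]: position i shifts by key[i mod 2].
Reversing it on eotspaoz: e−1=d, o−6=i, t−1=s, s−6=m, p−1=o, a−6=u, o−1=n, z−6=t.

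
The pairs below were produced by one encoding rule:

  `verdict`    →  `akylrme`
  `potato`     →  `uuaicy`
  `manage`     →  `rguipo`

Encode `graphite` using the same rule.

Each letter shifts forward by (position + 5), i.e. 5, 6, 7, … — the shift grows by one for each successive letter.
On graphite: g+5=l, r+6=x, a+7=h, p+8=x, h+9=q, i+10=s, t+11=e, e+12=q.

lxhxqseq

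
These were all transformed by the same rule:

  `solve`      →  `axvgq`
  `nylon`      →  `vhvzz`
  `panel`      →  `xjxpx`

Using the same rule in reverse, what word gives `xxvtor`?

In solve: s→a is +8, o→x is +9, l→v is +10, v→g is +11 — the shift increases by 1 each position. Letter i (0-indexed) is shifted by i+8, so successive shifts are 8, 9, 10, ….
Reversing it on xxvtor: x−8=p, x−9=o, v−10=l, t−11=i, o−12=c, r−13=e.

police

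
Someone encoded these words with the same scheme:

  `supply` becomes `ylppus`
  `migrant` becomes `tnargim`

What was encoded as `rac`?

car

It's just the letters in reverse order.
Undoing it on rac: then reverse → car.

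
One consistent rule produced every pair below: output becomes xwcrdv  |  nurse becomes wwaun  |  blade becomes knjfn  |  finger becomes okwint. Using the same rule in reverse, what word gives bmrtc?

skirt

A repeating key of period 2 is used — shifts +9, +2 over and over.
Undoing it on bmrtc: b−9=s, m−2=k, r−9=i, t−2=r, c−9=t.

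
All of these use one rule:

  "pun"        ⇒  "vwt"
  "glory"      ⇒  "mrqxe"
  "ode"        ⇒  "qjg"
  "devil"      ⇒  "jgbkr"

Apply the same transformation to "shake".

The shift depends on letter class: consonant p→v is +6, but vowel u→w is +2. The rule splits by letter class: vowels +2, consonants +6.
On shake: s(cons)+6=y, h(cons)+6=n, a(vowel)+2=c, k(cons)+6=q, e(vowel)+2=g.

yncqg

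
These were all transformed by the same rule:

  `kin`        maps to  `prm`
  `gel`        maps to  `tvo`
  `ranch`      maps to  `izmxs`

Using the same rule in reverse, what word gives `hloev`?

solve

Each pair mirrors across the alphabet (k↔p, i↔r, n↔m): positions sum to 25. Letters are reflected about the middle of the alphabet (position → 25−position): Atbash.
Decoding hloev: h↔s, l↔o, o↔l, e↔v, v↔e.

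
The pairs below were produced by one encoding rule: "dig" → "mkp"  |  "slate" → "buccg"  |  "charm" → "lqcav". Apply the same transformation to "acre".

clag

The shift depends on letter class: consonant d→m is +9, but vowel i→k is +2. Vowels shift forward by 2 and consonants shift forward by 9.
Applying it to acre: a(vowel)+2=c, c(cons)+9=l, r(cons)+9=a, e(vowel)+2=g.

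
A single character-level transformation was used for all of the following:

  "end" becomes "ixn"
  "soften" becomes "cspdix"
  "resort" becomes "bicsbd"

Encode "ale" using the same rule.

evi

Two shifts are in play — +4 for a/e/i/o/u, +10 for every other letter.
On ale: a(vowel)+4=e, l(cons)+10=v, e(vowel)+4=i.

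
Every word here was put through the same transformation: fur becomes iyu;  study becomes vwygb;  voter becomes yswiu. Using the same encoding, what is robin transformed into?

The shift depends on letter class: consonant f→i is +3, but vowel u→y is +4. The rule splits by letter class: vowels +4, consonants +3.
On robin: r(cons)+3=u, o(vowel)+4=s, b(cons)+3=e, i(vowel)+4=m, n(cons)+3=q.

usemq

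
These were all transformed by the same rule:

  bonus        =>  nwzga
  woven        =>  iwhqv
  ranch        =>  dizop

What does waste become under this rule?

Shifts by position in bonus: pos 0: b→n (+12), pos 1: o→w (+8), pos 2: n→z (+12), pos 3: u→g (+12), pos 4: s→a (+8) — repeating every 3. It's a Vigenère-style cipher with numeric key [12,8,12]: position i shifts by key[i mod 3].
On waste: w+12=i, a+8=i, s+12=e, t+12=f, e+8=m.

iiefm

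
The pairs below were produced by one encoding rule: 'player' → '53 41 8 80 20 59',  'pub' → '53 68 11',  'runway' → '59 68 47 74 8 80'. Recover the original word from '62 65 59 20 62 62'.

stress

p(#16)→53 and l(#12)→41: differences scale by 3, so n = 3·pos + 5. The formula is n = 3×(alphabet index, a=1) + 5.
Decoding 62 65 59 20 62 62: 62→(62−5)÷3=19=s, 65→(65−5)÷3=20=t, 59→(59−5)÷3=18=r, 20→(20−5)÷3=5=e, 62→(62−5)÷3=19=s, 62→(62−5)÷3=19=s.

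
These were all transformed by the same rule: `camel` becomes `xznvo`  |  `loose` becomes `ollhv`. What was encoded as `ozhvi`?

laser

Each pair mirrors across the alphabet (c↔x, a↔z, m↔n): positions sum to 25. Letters are reflected about the middle of the alphabet (position → 25−position): Atbash.
Reversing it on ozhvi: o↔l, z↔a, h↔s, v↔e, i↔r.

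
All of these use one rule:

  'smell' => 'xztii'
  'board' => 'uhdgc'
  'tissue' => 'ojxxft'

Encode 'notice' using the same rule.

s(18)→x(23) and m(12)→z(25) fit y≡17x+3 (mod 26); the inverse of 17 mod 26 is 23. Treating letters as 0–25, the rule is x ↦ 17x + 3 (mod 26).
Applying it to notice: n(13)→17·13+3≡16=q; o(14)→17·14+3≡7=h; t(19)→17·19+3≡14=o; i(8)→17·8+3≡9=j; c(2)→17·2+3≡11=l; e(4)→17·4+3≡19=t (all mod 26).

qhojlt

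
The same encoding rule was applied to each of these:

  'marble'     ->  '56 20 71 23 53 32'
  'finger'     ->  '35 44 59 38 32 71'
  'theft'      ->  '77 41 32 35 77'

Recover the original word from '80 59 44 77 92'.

m(#13)→56 and a(#1)→20: differences scale by 3, so n = 3·pos + 17. The formula is n = 3×(alphabet index, a=1) + 17.
Reversing it on 80 59 44 77 92: 80→(80−17)÷3=21=u, 59→(59−17)÷3=14=n, 44→(44−17)÷3=9=i, 77→(77−17)÷3=20=t, 92→(92−17)÷3=25=y.

unity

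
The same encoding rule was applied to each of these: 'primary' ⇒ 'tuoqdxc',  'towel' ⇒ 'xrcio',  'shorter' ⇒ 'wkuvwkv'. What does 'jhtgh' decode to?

It's a Vigenère-style cipher with numeric key [4,3,6]: position i shifts by key[i mod 3].
Undoing it on jhtgh: j−4=f, h−3=e, t−6=n, g−4=c, h−3=e.

fence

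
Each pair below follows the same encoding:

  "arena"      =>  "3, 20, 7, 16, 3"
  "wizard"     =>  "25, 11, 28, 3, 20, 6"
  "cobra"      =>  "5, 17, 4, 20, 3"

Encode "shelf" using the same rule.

21, 10, 7, 14, 8

a is letter #1 and maps to 3: an offset of 2. Letters become their 1-based position plus 2 (so a→3, b→4, …).
For shelf: s=19→21, h=8→10, e=5→7, l=12→14, f=6→8.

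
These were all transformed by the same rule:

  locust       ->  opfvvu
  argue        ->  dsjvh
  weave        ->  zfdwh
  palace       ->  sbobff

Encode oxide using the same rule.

Shifts by position in locust: pos 0: l→o (+3), pos 1: o→p (+1), pos 2: c→f (+3), pos 3: u→v (+1) — repeating every 2. It's a Vigenère-style cipher with numeric key [3,1]: position i shifts by key[i mod 2].
For oxide: o+3=r, x+1=y, i+3=l, d+1=e, e+3=h.

ryleh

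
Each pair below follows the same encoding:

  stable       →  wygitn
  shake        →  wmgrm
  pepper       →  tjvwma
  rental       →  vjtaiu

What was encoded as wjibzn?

In stable: s→w is +4, t→y is +5, a→g is +6, b→i is +7 — the shift increases by 1 each position. Each letter shifts forward by (position + 4), i.e. 4, 5, 6, … — the shift grows by one for each successive letter.
Reversing it on wjibzn: w−4=s, j−5=e, i−6=c, b−7=u, z−8=r, n−9=e.

secure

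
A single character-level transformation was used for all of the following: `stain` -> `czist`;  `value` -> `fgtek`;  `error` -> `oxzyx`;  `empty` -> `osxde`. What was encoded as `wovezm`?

minute

Shifts by position in stain: pos 0: s→c (+10), pos 1: t→z (+6), pos 2: a→i (+8), pos 3: i→s (+10), pos 4: n→t (+6) — repeating every 3. A repeating key of period 3 is used — shifts +10, +6, +8 over and over.
Undoing it on wovezm: w−10=m, o−6=i, v−8=n, e−10=u, z−6=t, m−8=e.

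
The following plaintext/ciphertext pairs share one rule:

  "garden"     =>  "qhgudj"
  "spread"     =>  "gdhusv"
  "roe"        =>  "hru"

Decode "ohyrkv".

The output letters match the input read backwards, each shifted +3: garden reversed is nedrag. The word is reversed, then every letter is shifted forward by 3.
Decoding ohyrkv: shift back: o−3=l, h−3=e, y−3=v, r−3=o, k−3=h, v−3=s → levohs; then reverse → shovel.

shovel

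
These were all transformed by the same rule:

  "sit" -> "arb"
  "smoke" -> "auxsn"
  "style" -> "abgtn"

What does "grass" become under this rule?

The rule splits by letter class: vowels +9, consonants +8.
Applying it to grass: g(cons)+8=o, r(cons)+8=z, a(vowel)+9=j, s(cons)+8=a, s(cons)+8=a.

ozjaa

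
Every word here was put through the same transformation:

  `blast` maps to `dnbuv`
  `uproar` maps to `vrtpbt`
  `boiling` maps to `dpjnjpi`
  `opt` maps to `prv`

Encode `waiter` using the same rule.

ybjvft

The shift depends on letter class: consonant b→d is +2, but vowel a→b is +1. Two shifts are in play — +1 for a/e/i/o/u, +2 for every other letter.
For waiter: w(cons)+2=y, a(vowel)+1=b, i(vowel)+1=j, t(cons)+2=v, e(vowel)+1=f, r(cons)+2=t.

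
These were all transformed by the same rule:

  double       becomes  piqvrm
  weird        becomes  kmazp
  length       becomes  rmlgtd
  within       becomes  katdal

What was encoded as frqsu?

pluck

Each letter's alphabet position (a=0..z=25) is mapped through 23·x+24 mod 26 — an affine cipher.
Undoing it on frqsu: f(5)→17·(5−24)≡15=p; r(17)→17·(17−24)≡11=l; q(16)→17·(16−24)≡20=u; s(18)→17·(18−24)≡2=c; u(20)→17·(20−24)≡10=k (all mod 26).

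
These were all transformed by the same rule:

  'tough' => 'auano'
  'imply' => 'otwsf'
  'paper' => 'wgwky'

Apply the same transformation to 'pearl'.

The shift depends on letter class: consonant t→a is +7, but vowel o→u is +6. Vowels shift forward by 6 and consonants shift forward by 7.
For pearl: p(cons)+7=w, e(vowel)+6=k, a(vowel)+6=g, r(cons)+7=y, l(cons)+7=s.

wkgys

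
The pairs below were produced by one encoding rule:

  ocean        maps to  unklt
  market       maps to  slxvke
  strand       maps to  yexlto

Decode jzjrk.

Shifts by position in ocean: pos 0: o→u (+6), pos 1: c→n (+11), pos 2: e→k (+6), pos 3: a→l (+11) — repeating every 2. A repeating key of period 2 is used — shifts +6, +11 over and over.
Reversing it on jzjrk: j−6=d, z−11=o, j−6=d, r−11=g, k−6=e.

dodge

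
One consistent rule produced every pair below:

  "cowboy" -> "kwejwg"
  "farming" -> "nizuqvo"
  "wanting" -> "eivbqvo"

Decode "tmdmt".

Each letter is shifted forward by 8 in the alphabet (a Caesar shift of +8).
Decoding tmdmt: t−8=l, m−8=e, d−8=v, m−8=e, t−8=l.

level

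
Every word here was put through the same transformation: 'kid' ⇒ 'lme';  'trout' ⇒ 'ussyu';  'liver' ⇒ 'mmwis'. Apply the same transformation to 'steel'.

tuiim

The shift depends on letter class: consonant k→l is +1, but vowel i→m is +4. The rule splits by letter class: vowels +4, consonants +1.
For steel: s(cons)+1=t, t(cons)+1=u, e(vowel)+4=i, e(vowel)+4=i, l(cons)+1=m.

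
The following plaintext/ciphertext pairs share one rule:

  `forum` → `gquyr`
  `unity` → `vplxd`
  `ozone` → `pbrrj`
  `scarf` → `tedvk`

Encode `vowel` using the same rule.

wqziq

In forum: f→g is +1, o→q is +2, r→u is +3, u→y is +4 — the shift increases by 1 each position. Letter i (0-indexed) is shifted by i+1, so successive shifts are 1, 2, 3, ….
On vowel: v+1=w, o+2=q, w+3=z, e+4=i, l+5=q.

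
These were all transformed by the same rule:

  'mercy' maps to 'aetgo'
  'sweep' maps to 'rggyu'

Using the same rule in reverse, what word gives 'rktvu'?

The output letters match the input read backwards, each shifted +2: mercy reversed is ycrem. Two steps: reverse the string, then apply a Caesar shift of +2.
Reversing it on rktvu: shift back: r−2=p, k−2=i, t−2=r, v−2=t, u−2=s → pirts; then reverse → strip.

strip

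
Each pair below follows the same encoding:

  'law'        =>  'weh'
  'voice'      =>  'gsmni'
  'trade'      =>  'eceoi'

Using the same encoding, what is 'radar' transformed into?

ceoec

Vowels shift forward by 4 and consonants shift forward by 11.
On radar: r(cons)+11=c, a(vowel)+4=e, d(cons)+11=o, a(vowel)+4=e, r(cons)+11=c.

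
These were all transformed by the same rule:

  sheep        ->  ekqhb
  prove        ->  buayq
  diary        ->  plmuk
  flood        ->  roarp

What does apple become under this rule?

Shifts by position in sheep: pos 0: s→e (+12), pos 1: h→k (+3), pos 2: e→q (+12), pos 3: e→h (+3) — repeating every 2. The shifts repeat in a cycle of length 2: positions 0,1,… shift by +12, +3, then the pattern repeats.
For apple: a+12=m, p+3=s, p+12=b, l+3=o, e+12=q.

msboq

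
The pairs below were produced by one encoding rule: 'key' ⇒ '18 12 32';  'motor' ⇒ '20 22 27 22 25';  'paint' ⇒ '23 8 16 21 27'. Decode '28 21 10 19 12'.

k is letter #11 and maps to 18: an offset of 7. The number is (letter's place in the alphabet, a=1) + 7.
Reversing it on 28 21 10 19 12: 28→(28−7)÷1=21=u, 21→(21−7)÷1=14=n, 10→(10−7)÷1=3=c, 19→(19−7)÷1=12=l, 12→(12−7)÷1=5=e.

uncle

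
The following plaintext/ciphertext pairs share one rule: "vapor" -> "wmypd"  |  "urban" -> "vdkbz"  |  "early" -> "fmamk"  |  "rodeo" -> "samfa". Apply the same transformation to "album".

bxkvy

A repeating key of period 3 is used — shifts +1, +12, +9 over and over.
For album: a+1=b, l+12=x, b+9=k, u+1=v, m+12=y.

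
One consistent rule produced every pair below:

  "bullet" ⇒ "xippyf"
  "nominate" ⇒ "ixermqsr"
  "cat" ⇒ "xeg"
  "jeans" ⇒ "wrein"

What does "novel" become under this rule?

pizsr

The output letters match the input read backwards, each shifted +4: bullet reversed is tellub. Read the word backwards and shift each letter +4.
For novel: reverse → levon; then shift: l+4=p, e+4=i, v+4=z, o+4=s, n+4=r.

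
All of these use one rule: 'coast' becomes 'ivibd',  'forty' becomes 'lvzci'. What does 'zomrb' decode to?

their

In coast: c→i is +6, o→v is +7, a→i is +8, s→b is +9 — the shift increases by 1 each position. The shift increases by 1 at each position, starting from +6: 6, 7, 8, ….
Reversing it on zomrb: z−6=t, o−7=h, m−8=e, r−9=i, b−10=r.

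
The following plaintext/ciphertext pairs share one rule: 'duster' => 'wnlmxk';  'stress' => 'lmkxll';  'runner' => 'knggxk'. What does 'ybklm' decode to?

Compare letters: d→w is +19, u→n is +19, s→l is +19 — a constant shift. It's a constant shift of +19 (ROT19).
Decoding ybklm: y−19=f, b−19=i, k−19=r, l−19=s, m−19=t.

first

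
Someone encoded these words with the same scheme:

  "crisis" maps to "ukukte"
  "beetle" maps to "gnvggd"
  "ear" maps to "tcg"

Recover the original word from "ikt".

rig

The output letters match the input read backwards, each shifted +2: crisis reversed is sisirc. The word is reversed, then every letter is shifted forward by 2.
Decoding ikt: shift back: i−2=g, k−2=i, t−2=r → gir; then reverse → rig.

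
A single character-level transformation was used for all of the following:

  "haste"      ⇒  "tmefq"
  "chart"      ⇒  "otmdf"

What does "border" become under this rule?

Compare letters: h→t is +12, a→m is +12, s→e is +12 — a constant shift. Every letter moves 12 places later in the alphabet, wrapping around z→a.
On border: b+12=n, o+12=a, r+12=d, d+12=p, e+12=q, r+12=d.

nadpqd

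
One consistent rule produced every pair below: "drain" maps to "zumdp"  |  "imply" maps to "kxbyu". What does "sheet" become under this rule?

fqqte

The output letters match the input read backwards, each shifted +12: drain reversed is niard. The word is reversed, then every letter is shifted forward by 12.
On sheet: reverse → teehs; then shift: t+12=f, e+12=q, e+12=q, h+12=t, s+12=e.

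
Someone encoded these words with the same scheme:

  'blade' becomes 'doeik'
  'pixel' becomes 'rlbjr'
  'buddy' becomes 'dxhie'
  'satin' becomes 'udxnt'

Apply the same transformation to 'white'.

ykmyk

In blade: b→d is +2, l→o is +3, a→e is +4, d→i is +5 — the shift increases by 1 each position. Letter i (0-indexed) is shifted by i+2, so successive shifts are 2, 3, 4, ….
Applying it to white: w+2=y, h+3=k, i+4=m, t+5=y, e+6=k.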